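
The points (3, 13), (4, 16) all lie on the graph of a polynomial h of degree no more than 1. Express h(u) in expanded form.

h(u) = 3u + 4

Write h(u) = au + b. Substituting each data point gives a linear system:
  3a + b = 13
  4a + b = 16
Solving the system yields a = 3, b = 4.
So h(u) = 3u + 4.
Check: h(3) = 13. ✓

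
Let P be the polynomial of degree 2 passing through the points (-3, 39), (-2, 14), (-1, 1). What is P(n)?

P(n) = 6n^2 + 5n

Write P(n) = an^2 + bn + c. Substituting each data point gives a linear system:
  9a - 3b + c = 39
  4a - 2b + c = 14
  a - b + c = 1
Solving the system yields a = 6, b = 5, c = 0.
So P(n) = 6n² + 5n.
Check: P(-3) = 39. ✓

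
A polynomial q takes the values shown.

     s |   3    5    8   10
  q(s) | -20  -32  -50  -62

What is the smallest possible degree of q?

Divided differences on the nodes 3, 5, 8, 10:
  order 0: -20  -32  -50  -62
  order 1: -6  -6  -6
  order 2: 0  0
  order 3: 0
The order-1 divided differences are all -6 (nonzero) and every higher order vanishes, so the data lies on a polynomial of degree exactly 1.

1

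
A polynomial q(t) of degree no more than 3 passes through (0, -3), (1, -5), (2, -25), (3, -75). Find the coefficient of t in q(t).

3

Write q(t) = at^3 + bt^2 + ct + d. Substituting each data point gives a linear system:
  d = -3
  a + b + c + d = -5
  8a + 4b + 2c + d = -25
  27a + 9b + 3c + d = -75
Solving the system yields a = -2, b = -3, c = 3, d = -3.
So q(t) = -2t^3 - 3t^2 + 3t - 3.
The coefficient of t is 3.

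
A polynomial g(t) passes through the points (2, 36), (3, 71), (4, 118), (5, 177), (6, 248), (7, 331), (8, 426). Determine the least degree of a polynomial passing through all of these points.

Forward differences of the values at t = 2, 3, 4, 5, 6, 7, 8:
  g  : 36  71  118  177  248  331  426
  Δ  : 35  47  59  71  83  95
  Δ^2: 12  12  12  12  12
  Δ^3: 0  0  0  0
  Δ^4: 0  0  0
  Δ^5: 0  0
  Δ^6: 0
The second differences are constant (12) and nonzero, while all higher differences vanish, so the minimal degree is 2.

2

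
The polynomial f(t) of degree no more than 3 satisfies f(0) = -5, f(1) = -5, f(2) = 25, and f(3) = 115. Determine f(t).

Using the Lagrange interpolation formula with nodes 0, 1, 2, 3:
  L_0(t) = (t - 1)(t - 2)(t - 3) / -6
  L_1(t) = t(t - 2)(t - 3) / 2
  L_2(t) = t(t - 1)(t - 3) / -2
  L_3(t) = t(t - 1)(t - 2) / 6
Then f(t) = -5·L_0(t) - 5·L_1(t) + 25·L_2(t) + 115·L_3(t).
Expanding and collecting terms gives f(t) = 5t^3 - 5t - 5.
Check: f(0) = -5. ✓

f(t) = 5t^3 - 5t - 5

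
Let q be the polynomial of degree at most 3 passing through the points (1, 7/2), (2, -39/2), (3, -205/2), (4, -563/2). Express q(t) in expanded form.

Write q(t) = at^3 + bt^2 + ct + d. Substituting each data point gives a linear system:
  a + b + c + d = 7/2
  8a + 4b + 2c + d = -39/2
  27a + 9b + 3c + d = -205/2
  64a + 16b + 4c + d = -563/2
Solving the system yields a = -6, b = 6, c = 1, d = 5/2.
So q(t) = -6t^3 + 6t^2 + t + 5/2.
Check: q(4) = -563/2. ✓

q(t) = -6t^3 + 6t^2 + t + 5/2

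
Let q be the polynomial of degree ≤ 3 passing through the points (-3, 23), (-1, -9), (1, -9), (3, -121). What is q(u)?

q(u) = -3u^3 - 5u^2 + 3u - 4

Using the Lagrange interpolation formula with nodes -3, -1, 1, 3:
  L_0(u) = (u + 1)(u - 1)(u - 3) / -48
  L_1(u) = (u + 3)(u - 1)(u - 3) / 16
  L_2(u) = (u + 3)(u + 1)(u - 3) / -16
  L_3(u) = (u + 3)(u + 1)(u - 1) / 48
Then q(u) = 23·L_0(u) - 9·L_1(u) - 9·L_2(u) - 121·L_3(u).
Expanding and collecting terms gives q(u) = -3u^3 - 5u^2 + 3u - 4.
Check: q(-3) = 23. ✓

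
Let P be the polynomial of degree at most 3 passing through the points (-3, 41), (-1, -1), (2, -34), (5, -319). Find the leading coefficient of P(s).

Write P(s) = as^3 + bs^2 + cs + d. Substituting each data point gives a linear system:
  -27a + 9b - 3c + d = 41
  -a + b - c + d = -1
  8a + 4b + 2c + d = -34
  125a + 25b + 5c + d = -319
Solving the system yields a = -2, b = -2, c = -3, d = -4.
So P(s) = -2s³ - 2s² - 3s - 4.
The leading coefficient is -2.

-2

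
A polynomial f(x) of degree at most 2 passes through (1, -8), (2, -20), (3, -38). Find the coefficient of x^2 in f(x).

-3

Write f(x) = ax^2 + bx + c. Substituting each data point gives a linear system:
  a + b + c = -8
  4a + 2b + c = -20
  9a + 3b + c = -38
Solving the system yields a = -3, b = -3, c = -2.
So f(x) = -3x^2 - 3x - 2.
The leading coefficient is -3.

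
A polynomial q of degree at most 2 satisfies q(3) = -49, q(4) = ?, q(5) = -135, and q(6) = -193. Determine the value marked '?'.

-87

The 3 known points determine the degree-2 polynomial uniquely.
Write q(x) = ax^2 + bx + c. Substituting each data point gives a linear system:
  9a + 3b + c = -49
  25a + 5b + c = -135
  36a + 6b + c = -193
Solving the system yields a = -5, b = -3, c = 5.
So q(x) = -5x^2 - 3x + 5.
Then q(4) = -87.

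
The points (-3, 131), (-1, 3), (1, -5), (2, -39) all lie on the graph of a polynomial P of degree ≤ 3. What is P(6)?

Using the Lagrange interpolation formula with nodes -3, -1, 1, 2:
  L_0(u) = (u + 1)(u - 1)(u - 2) / -40
  L_1(u) = (u + 3)(u - 1)(u - 2) / 12
  L_2(u) = (u + 3)(u + 1)(u - 2) / -8
  L_3(u) = (u + 3)(u + 1)(u - 1) / 15
Then P(u) = 131·L_0(u) + 3·L_1(u) - 5·L_2(u) - 39·L_3(u).
Expanding and collecting terms gives P(u) = -5u³ + u - 1.
Evaluating at u = 6: P(6) = -1075.

-1075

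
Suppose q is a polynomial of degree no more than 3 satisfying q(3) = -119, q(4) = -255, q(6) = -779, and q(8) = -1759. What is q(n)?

q(n) = -3n^3 - 3n^2 - 4n + 1

Using the Lagrange interpolation formula with nodes 3, 4, 6, 8:
  L_0(n) = (n - 4)(n - 6)(n - 8) / -15
  L_1(n) = (n - 3)(n - 6)(n - 8) / 8
  L_2(n) = (n - 3)(n - 4)(n - 8) / -12
  L_3(n) = (n - 3)(n - 4)(n - 6) / 40
Then q(n) = -119·L_0(n) - 255·L_1(n) - 779·L_2(n) - 1759·L_3(n).
Expanding and collecting terms gives q(n) = -3n³ - 3n² - 4n + 1.
Check: q(3) = -119. ✓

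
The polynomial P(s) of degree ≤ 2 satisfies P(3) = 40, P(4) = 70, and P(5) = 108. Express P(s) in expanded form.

Write P(s) = as^2 + bs + c. Substituting each data point gives a linear system:
  9a + 3b + c = 40
  16a + 4b + c = 70
  25a + 5b + c = 108
Solving the system yields a = 4, b = 2, c = -2.
So P(s) = 4s^2 + 2s - 2.
Check: P(3) = 40. ✓

P(s) = 4s^2 + 2s - 2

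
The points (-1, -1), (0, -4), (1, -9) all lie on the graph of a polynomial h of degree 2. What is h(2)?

Write h(t) = at^2 + bt + c. Substituting each data point gives a linear system:
  a - b + c = -1
  c = -4
  a + b + c = -9
Solving the system yields a = -1, b = -4, c = -4.
So h(t) = -t² - 4t - 4.
Then h(2) = -16.

-16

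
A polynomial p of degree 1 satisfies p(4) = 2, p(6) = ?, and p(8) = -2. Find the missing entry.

The 2 known points determine the degree-1 polynomial uniquely.
Write p(s) = as + b. Substituting each data point gives a linear system:
  4a + b = 2
  8a + b = -2
Solving the system yields a = -1, b = 6.
So p(s) = -s + 6.
Then p(6) = 0.

0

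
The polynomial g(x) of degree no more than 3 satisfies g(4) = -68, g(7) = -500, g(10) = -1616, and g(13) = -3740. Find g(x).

Write g(x) = ax^3 + bx^2 + cx + d. Substituting each data point gives a linear system:
  64a + 16b + 4c + d = -68
  343a + 49b + 7c + d = -500
  1000a + 100b + 10c + d = -1616
  2197a + 169b + 13c + d = -3740
Solving the system yields a = -2, b = 4, c = -2, d = 4.
So g(x) = -2x^3 + 4x^2 - 2x + 4.
Check: g(7) = -500. ✓

g(x) = -2x^3 + 4x^2 - 2x + 4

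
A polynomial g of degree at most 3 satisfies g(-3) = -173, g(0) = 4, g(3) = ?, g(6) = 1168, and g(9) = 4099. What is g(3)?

On equispaced nodes a degree-3 polynomial has vanishing fourth forward difference, so
  g(-3) - 4·g(0) + 6·g(3) - 4·g(6) + g(9) = 0.
Substituting the known values and solving for g(3):
  6·g(3) = 762
  g(3) = 127.

127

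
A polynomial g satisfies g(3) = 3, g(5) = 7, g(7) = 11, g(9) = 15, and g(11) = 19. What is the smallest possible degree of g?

Forward differences of the values at n = 3, 5, 7, 9, 11:
  g  : 3  7  11  15  19
  Δ  : 4  4  4  4
  Δ^2: 0  0  0
  Δ^3: 0  0
  Δ^4: 0
The first differences are constant (4) and nonzero, while all higher differences vanish, so the minimal degree is 1.

1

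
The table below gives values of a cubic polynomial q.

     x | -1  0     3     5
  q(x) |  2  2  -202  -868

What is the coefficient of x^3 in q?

Write q(x) = ax^3 + bx^2 + cx + d. Substituting each data point gives a linear system:
  -a + b - c + d = 2
  d = 2
  27a + 9b + 3c + d = -202
  125a + 25b + 5c + d = -868
Solving the system yields a = -6, b = -5, c = 1, d = 2.
So q(x) = -6x^3 - 5x^2 + x + 2.
The leading coefficient is -6.

-6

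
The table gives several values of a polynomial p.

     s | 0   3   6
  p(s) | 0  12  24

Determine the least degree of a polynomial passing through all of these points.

1

Forward differences of the values at s = 0, 3, 6:
  p  : 0  12  24
  Δ  : 12  12
  Δ^2: 0
The first differences are constant (12) and nonzero, while all higher differences vanish, so the minimal degree is 1.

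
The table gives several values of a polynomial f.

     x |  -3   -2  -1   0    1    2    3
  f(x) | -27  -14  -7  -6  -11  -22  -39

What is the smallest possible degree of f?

2

Forward differences of the values at x = -3, -2, -1, 0, 1, 2, 3:
  f  : -27  -14  -7  -6  -11  -22  -39
  Δ  : 13  7  1  -5  -11  -17
  Δ^2: -6  -6  -6  -6  -6
  Δ^3: 0  0  0  0
  Δ^4: 0  0  0
  Δ^5: 0  0
  Δ^6: 0
The second differences are constant (-6) and nonzero, while all higher differences vanish, so the minimal degree is 2.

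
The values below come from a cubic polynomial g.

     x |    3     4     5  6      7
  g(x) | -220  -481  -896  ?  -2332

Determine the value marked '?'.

The 4 known points determine the degree-3 polynomial uniquely.
Write g(x) = ax^3 + bx^2 + cx + d. Substituting each data point gives a linear system:
  27a + 9b + 3c + d = -220
  64a + 16b + 4c + d = -481
  125a + 25b + 5c + d = -896
  343a + 49b + 7c + d = -2332
Solving the system yields a = -6, b = -5, c = -4, d = -1.
So g(x) = -6x^3 - 5x^2 - 4x - 1.
Then g(6) = -1501.

-1501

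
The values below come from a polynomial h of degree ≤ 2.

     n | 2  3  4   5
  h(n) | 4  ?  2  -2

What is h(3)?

The 3 known points determine the degree-2 polynomial uniquely.
Write h(n) = an^2 + bn + c. Substituting each data point gives a linear system:
  4a + 2b + c = 4
  16a + 4b + c = 2
  25a + 5b + c = -2
Solving the system yields a = -1, b = 5, c = -2.
So h(n) = -n^2 + 5n - 2.
Then h(3) = 4.

4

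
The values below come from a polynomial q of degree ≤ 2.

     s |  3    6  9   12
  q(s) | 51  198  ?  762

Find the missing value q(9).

The 3 known points determine the degree-2 polynomial uniquely.
Write q(s) = as^2 + bs + c. Substituting each data point gives a linear system:
  9a + 3b + c = 51
  36a + 6b + c = 198
  144a + 12b + c = 762
Solving the system yields a = 5, b = 4, c = -6.
So q(s) = 5s^2 + 4s - 6.
Then q(9) = 435.

435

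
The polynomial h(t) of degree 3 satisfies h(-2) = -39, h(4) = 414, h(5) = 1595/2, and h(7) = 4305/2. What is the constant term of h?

0

Write h(t) = at^3 + bt^2 + ct + d. Substituting each data point gives a linear system:
  -8a + 4b - 2c + d = -39
  64a + 16b + 4c + d = 414
  125a + 25b + 5c + d = 1595/2
  343a + 49b + 7c + d = 4305/2
Solving the system yields a = 6, b = 2, c = -1/2, d = 0.
So h(t) = 6t^3 + 2t^2 - (1/2)t.
The constant term is 0.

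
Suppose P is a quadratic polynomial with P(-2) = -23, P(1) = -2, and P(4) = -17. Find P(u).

P(u) = -2u^2 + 5u - 5

Using the Lagrange interpolation formula with nodes -2, 1, 4:
  L_0(u) = (u - 1)(u - 4) / 18
  L_1(u) = (u + 2)(u - 4) / -9
  L_2(u) = (u + 2)(u - 1) / 18
Then P(u) = -23·L_0(u) - 2·L_1(u) - 17·L_2(u).
Expanding and collecting terms gives P(u) = -2u² + 5u - 5.
Check: P(4) = -17. ✓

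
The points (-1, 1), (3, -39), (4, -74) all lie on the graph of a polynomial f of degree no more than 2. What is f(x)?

f(x) = -5x^2 + 6

Write f(x) = ax^2 + bx + c. Substituting each data point gives a linear system:
  a - b + c = 1
  9a + 3b + c = -39
  16a + 4b + c = -74
Solving the system yields a = -5, b = 0, c = 6.
So f(x) = -5x² + 6.
Check: f(3) = -39. ✓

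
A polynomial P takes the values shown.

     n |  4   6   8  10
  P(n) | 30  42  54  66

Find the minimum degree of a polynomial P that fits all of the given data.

Forward differences of the values at n = 4, 6, 8, 10:
  P  : 30  42  54  66
  Δ  : 12  12  12
  Δ^2: 0  0
  Δ^3: 0
The first differences are constant (12) and nonzero, while all higher differences vanish, so the minimal degree is 1.

1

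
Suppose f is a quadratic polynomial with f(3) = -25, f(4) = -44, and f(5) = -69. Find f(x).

f(x) = -3x^2 + 2x - 4

Using the Lagrange interpolation formula with nodes 3, 4, 5:
  L_0(x) = (x - 4)(x - 5) / 2
  L_1(x) = (x - 3)(x - 5) / -1
  L_2(x) = (x - 3)(x - 4) / 2
Then f(x) = -25·L_0(x) - 44·L_1(x) - 69·L_2(x).
Expanding and collecting terms gives f(x) = -3x² + 2x - 4.
Check: f(3) = -25. ✓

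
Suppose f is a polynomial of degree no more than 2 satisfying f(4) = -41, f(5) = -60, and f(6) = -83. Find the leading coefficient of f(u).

Write f(u) = au^2 + bu + c. Substituting each data point gives a linear system:
  16a + 4b + c = -41
  25a + 5b + c = -60
  36a + 6b + c = -83
Solving the system yields a = -2, b = -1, c = -5.
So f(u) = -2u^2 - u - 5.
The leading coefficient is -2.

-2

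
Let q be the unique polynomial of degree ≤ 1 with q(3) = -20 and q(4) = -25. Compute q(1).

Write q(x) = ax + b. Substituting each data point gives a linear system:
  3a + b = -20
  4a + b = -25
Solving the system yields a = -5, b = -5.
So q(x) = -5x - 5.
Then q(1) = -10.

-10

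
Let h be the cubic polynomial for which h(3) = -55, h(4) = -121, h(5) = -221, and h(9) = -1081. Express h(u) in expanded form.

Write h(u) = au^3 + bu^2 + cu + d. Substituting each data point gives a linear system:
  27a + 9b + 3c + d = -55
  64a + 16b + 4c + d = -121
  125a + 25b + 5c + d = -221
  729a + 81b + 9c + d = -1081
Solving the system yields a = -1, b = -5, c = 6, d = -1.
So h(u) = -u³ - 5u² + 6u - 1.
Check: h(4) = -121. ✓

h(u) = -u^3 - 5u^2 + 6u - 1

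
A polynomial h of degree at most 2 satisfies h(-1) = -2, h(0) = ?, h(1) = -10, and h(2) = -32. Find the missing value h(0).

0

The 3 known points determine the degree-2 polynomial uniquely.
Write h(x) = ax^2 + bx + c. Substituting each data point gives a linear system:
  a - b + c = -2
  a + b + c = -10
  4a + 2b + c = -32
Solving the system yields a = -6, b = -4, c = 0.
So h(x) = -6x^2 - 4x.
Then h(0) = 0.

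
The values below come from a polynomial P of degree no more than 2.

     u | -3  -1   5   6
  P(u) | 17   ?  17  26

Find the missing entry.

The 3 known points determine the degree-2 polynomial uniquely.
Write P(u) = au^2 + bu + c. Substituting each data point gives a linear system:
  9a - 3b + c = 17
  25a + 5b + c = 17
  36a + 6b + c = 26
Solving the system yields a = 1, b = -2, c = 2.
So P(u) = u^2 - 2u + 2.
Then P(-1) = 5.

5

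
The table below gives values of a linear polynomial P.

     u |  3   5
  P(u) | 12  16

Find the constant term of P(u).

Write P(u) = au + b. Substituting each data point gives a linear system:
  3a + b = 12
  5a + b = 16
Solving the system yields a = 2, b = 6.
So P(u) = 2u + 6.
The constant term is 6.

6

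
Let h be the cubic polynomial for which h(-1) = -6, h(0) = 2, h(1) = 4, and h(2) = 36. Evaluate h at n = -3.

Forward differences of the values at n = -1, 0, 1, 2:
  h  : -6  2  4  36
  Δ  : 8  2  32
  Δ^2: -6  30
  Δ^3: 36
The third differences are constant, confirming degree 3.
Interpolating (Newton forward form) and evaluating at n = -3 gives h(-3) = -184.

-184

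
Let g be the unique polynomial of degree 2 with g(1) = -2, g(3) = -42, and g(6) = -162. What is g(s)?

g(s) = -4s^2 - 4s + 6

Write g(s) = as^2 + bs + c. Substituting each data point gives a linear system:
  a + b + c = -2
  9a + 3b + c = -42
  36a + 6b + c = -162
Solving the system yields a = -4, b = -4, c = 6.
So g(s) = -4s^2 - 4s + 6.
Check: g(3) = -42. ✓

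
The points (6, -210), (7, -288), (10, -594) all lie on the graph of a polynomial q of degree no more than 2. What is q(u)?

Using the Lagrange interpolation formula with nodes 6, 7, 10:
  L_0(u) = (u - 7)(u - 10) / 4
  L_1(u) = (u - 6)(u - 10) / -3
  L_2(u) = (u - 6)(u - 7) / 12
Then q(u) = -210·L_0(u) - 288·L_1(u) - 594·L_2(u).
Expanding and collecting terms gives q(u) = -6u^2 + 6.
Check: q(7) = -288. ✓

q(u) = -6u^2 + 6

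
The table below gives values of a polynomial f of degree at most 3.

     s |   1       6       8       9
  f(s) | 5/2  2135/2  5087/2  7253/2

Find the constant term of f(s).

Write f(s) = as^3 + bs^2 + cs + d. Substituting each data point gives a linear system:
  a + b + c + d = 5/2
  216a + 36b + 6c + d = 2135/2
  512a + 64b + 8c + d = 5087/2
  729a + 81b + 9c + d = 7253/2
Solving the system yields a = 5, b = 0, c = -2, d = -1/2.
So f(s) = 5s³ - 2s - 1/2.
The constant term is -1/2.

-1/2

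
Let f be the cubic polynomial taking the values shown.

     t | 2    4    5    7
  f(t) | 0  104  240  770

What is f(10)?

2480

Using the Lagrange interpolation formula with nodes 2, 4, 5, 7:
  L_0(t) = (t - 4)(t - 5)(t - 7) / -30
  L_1(t) = (t - 2)(t - 5)(t - 7) / 6
  L_2(t) = (t - 2)(t - 4)(t - 7) / -6
  L_3(t) = (t - 2)(t - 4)(t - 5) / 30
Then f(t) = 0·L_0(t) + 104·L_1(t) + 240·L_2(t) + 770·L_3(t).
Expanding and collecting terms gives f(t) = 3t^3 - 5t^2 - 2t.
Evaluating at t = 10: f(10) = 2480.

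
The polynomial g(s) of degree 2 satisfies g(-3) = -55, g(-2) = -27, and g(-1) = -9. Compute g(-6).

-199

Forward differences of the values at s = -3, -2, -1:
  g  : -55  -27  -9
  Δ  : 28  18
  Δ^2: -10
The second differences are constant, confirming degree 2.
Interpolating (Newton forward form) and evaluating at s = -6 gives g(-6) = -199.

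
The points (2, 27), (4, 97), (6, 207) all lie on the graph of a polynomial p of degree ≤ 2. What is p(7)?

277

Write p(x) = ax^2 + bx + c. Substituting each data point gives a linear system:
  4a + 2b + c = 27
  16a + 4b + c = 97
  36a + 6b + c = 207
Solving the system yields a = 5, b = 5, c = -3.
So p(x) = 5x^2 + 5x - 3.
Then p(7) = 277.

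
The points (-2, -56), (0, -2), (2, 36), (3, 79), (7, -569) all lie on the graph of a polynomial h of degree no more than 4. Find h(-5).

Using the Lagrange interpolation formula with nodes -2, 0, 2, 3, 7:
  L_0(x) = x(x - 2)(x - 3)(x - 7) / 360
  L_1(x) = (x + 2)(x - 2)(x - 3)(x - 7) / -84
  L_2(x) = (x + 2)x(x - 3)(x - 7) / 40
  L_3(x) = (x + 2)x(x - 2)(x - 7) / -60
  L_4(x) = (x + 2)x(x - 2)(x - 3) / 1260
Then h(x) = -56·L_0(x) - 2·L_1(x) + 36·L_2(x) + 79·L_3(x) - 569·L_4(x).
Expanding and collecting terms gives h(x) = -x⁴ + 5x³ + 2x² + 3x - 2.
Evaluating at x = -5: h(-5) = -1217.

-1217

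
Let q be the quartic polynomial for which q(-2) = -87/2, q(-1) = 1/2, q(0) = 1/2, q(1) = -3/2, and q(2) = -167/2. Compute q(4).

-2799/2

Forward differences of the values at s = -2, -1, 0, 1, 2:
  q  : -87/2  1/2  1/2  -3/2  -167/2
  Δ  : 44  0  -2  -82
  Δ^2: -44  -2  -80
  Δ^3: 42  -78
  Δ^4: -120
The fourth differences are constant, confirming degree 4.
Interpolating (Newton forward form) and evaluating at s = 4 gives q(4) = -2799/2.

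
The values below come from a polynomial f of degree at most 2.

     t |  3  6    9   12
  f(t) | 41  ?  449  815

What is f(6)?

The 3 known points determine the degree-2 polynomial uniquely.
Write f(t) = at^2 + bt + c. Substituting each data point gives a linear system:
  9a + 3b + c = 41
  81a + 9b + c = 449
  144a + 12b + c = 815
Solving the system yields a = 6, b = -4, c = -1.
So f(t) = 6t² - 4t - 1.
Then f(6) = 191.

191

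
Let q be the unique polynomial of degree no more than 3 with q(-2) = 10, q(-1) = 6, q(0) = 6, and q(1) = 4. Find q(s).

q(s) = -s^3 - s^2 + 6

Using the Lagrange interpolation formula with nodes -2, -1, 0, 1:
  L_0(s) = (s + 1)s(s - 1) / -6
  L_1(s) = (s + 2)s(s - 1) / 2
  L_2(s) = (s + 2)(s + 1)(s - 1) / -2
  L_3(s) = (s + 2)(s + 1)s / 6
Then q(s) = 10·L_0(s) + 6·L_1(s) + 6·L_2(s) + 4·L_3(s).
Expanding and collecting terms gives q(s) = -s^3 - s^2 + 6.
Check: q(-1) = 6. ✓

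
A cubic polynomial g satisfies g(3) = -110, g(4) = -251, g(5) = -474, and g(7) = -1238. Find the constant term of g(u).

Write g(u) = au^3 + bu^2 + cu + d. Substituting each data point gives a linear system:
  27a + 9b + 3c + d = -110
  64a + 16b + 4c + d = -251
  125a + 25b + 5c + d = -474
  343a + 49b + 7c + d = -1238
Solving the system yields a = -3, b = -5, c = 5, d = 1.
So g(u) = -3u^3 - 5u^2 + 5u + 1.
The constant term is 1.

1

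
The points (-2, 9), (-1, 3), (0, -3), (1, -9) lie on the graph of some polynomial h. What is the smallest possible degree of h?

1

Forward differences of the values at t = -2, -1, 0, 1:
  h  : 9  3  -3  -9
  Δ  : -6  -6  -6
  Δ^2: 0  0
  Δ^3: 0
The first differences are constant (-6) and nonzero, while all higher differences vanish, so the minimal degree is 1.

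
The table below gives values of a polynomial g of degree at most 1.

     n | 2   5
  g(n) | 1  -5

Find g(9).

-13

Write g(n) = an + b. Substituting each data point gives a linear system:
  2a + b = 1
  5a + b = -5
Solving the system yields a = -2, b = 5.
So g(n) = -2n + 5.
Then g(9) = -13.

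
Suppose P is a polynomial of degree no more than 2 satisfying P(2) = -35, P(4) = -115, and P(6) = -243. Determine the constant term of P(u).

Write P(u) = au^2 + bu + c. Substituting each data point gives a linear system:
  4a + 2b + c = -35
  16a + 4b + c = -115
  36a + 6b + c = -243
Solving the system yields a = -6, b = -4, c = -3.
So P(u) = -6u^2 - 4u - 3.
The constant term is -3.

-3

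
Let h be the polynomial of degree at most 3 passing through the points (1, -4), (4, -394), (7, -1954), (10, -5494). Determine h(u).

Using the Lagrange interpolation formula with nodes 1, 4, 7, 10:
  L_0(u) = (u - 4)(u - 7)(u - 10) / -162
  L_1(u) = (u - 1)(u - 7)(u - 10) / 54
  L_2(u) = (u - 1)(u - 4)(u - 10) / -54
  L_3(u) = (u - 1)(u - 4)(u - 7) / 162
Then h(u) = -4·L_0(u) - 394·L_1(u) - 1954·L_2(u) - 5494·L_3(u).
Expanding and collecting terms gives h(u) = -5u^3 - 5u^2 + 6.
Check: h(4) = -394. ✓

h(u) = -5u^3 - 5u^2 + 6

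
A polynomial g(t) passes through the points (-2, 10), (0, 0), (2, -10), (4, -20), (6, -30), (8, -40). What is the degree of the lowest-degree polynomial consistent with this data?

Forward differences of the values at t = -2, 0, 2, 4, 6, 8:
  g  : 10  0  -10  -20  -30  -40
  Δ  : -10  -10  -10  -10  -10
  Δ^2: 0  0  0  0
  Δ^3: 0  0  0
  Δ^4: 0  0
  Δ^5: 0
The first differences are constant (-10) and nonzero, while all higher differences vanish, so the minimal degree is 1.

1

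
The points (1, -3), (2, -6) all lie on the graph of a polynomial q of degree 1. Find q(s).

Using the Lagrange interpolation formula with nodes 1, 2:
  L_0(s) = (s - 2) / -1
  L_1(s) = (s - 1) / 1
Then q(s) = -3·L_0(s) - 6·L_1(s).
Expanding and collecting terms gives q(s) = -3s.
Check: q(1) = -3. ✓

q(s) = -3s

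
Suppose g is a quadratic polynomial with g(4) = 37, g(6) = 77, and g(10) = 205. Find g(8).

Using the Lagrange interpolation formula with nodes 4, 6, 10:
  L_0(u) = (u - 6)(u - 10) / 12
  L_1(u) = (u - 4)(u - 10) / -8
  L_2(u) = (u - 4)(u - 6) / 24
Then g(u) = 37·L_0(u) + 77·L_1(u) + 205·L_2(u).
Expanding and collecting terms gives g(u) = 2u² + 5.
Evaluating at u = 8: g(8) = 133.

133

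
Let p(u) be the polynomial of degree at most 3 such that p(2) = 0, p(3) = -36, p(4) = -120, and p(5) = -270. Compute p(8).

-1296

Using the Lagrange interpolation formula with nodes 2, 3, 4, 5:
  L_0(u) = (u - 3)(u - 4)(u - 5) / -6
  L_1(u) = (u - 2)(u - 4)(u - 5) / 2
  L_2(u) = (u - 2)(u - 3)(u - 5) / -2
  L_3(u) = (u - 2)(u - 3)(u - 4) / 6
Then p(u) = 0·L_0(u) - 36·L_1(u) - 120·L_2(u) - 270·L_3(u).
Expanding and collecting terms gives p(u) = -3u^3 + 3u^2 + 6u.
Evaluating at u = 8: p(8) = -1296.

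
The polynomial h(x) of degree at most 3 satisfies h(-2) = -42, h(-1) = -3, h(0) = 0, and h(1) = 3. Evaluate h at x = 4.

Forward differences of the values at x = -2, -1, 0, 1:
  h  : -42  -3  0  3
  Δ  : 39  3  3
  Δ^2: -36  0
  Δ^3: 36
The third differences are constant, confirming degree 3.
Interpolating (Newton forward form) and evaluating at x = 4 gives h(4) = 372.

372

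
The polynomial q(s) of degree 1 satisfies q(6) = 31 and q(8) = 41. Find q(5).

26

Write q(s) = as + b. Substituting each data point gives a linear system:
  6a + b = 31
  8a + b = 41
Solving the system yields a = 5, b = 1.
So q(s) = 5s + 1.
Then q(5) = 26.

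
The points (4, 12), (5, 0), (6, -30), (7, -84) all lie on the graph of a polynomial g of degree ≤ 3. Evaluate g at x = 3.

12

Write g(x) = ax^3 + bx^2 + cx + d. Substituting each data point gives a linear system:
  64a + 16b + 4c + d = 12
  125a + 25b + 5c + d = 0
  216a + 36b + 6c + d = -30
  343a + 49b + 7c + d = -84
Solving the system yields a = -1, b = 6, c = -5, d = 0.
So g(x) = -x³ + 6x² - 5x.
Then g(3) = 12.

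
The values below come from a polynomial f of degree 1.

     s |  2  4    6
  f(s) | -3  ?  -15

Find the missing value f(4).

On equispaced nodes a degree-1 polynomial has vanishing second forward difference, so
  f(2) - 2·f(4) + f(6) = 0.
Substituting the known values and solving for f(4):
  -2·f(4) = 18
  f(4) = -9.

-9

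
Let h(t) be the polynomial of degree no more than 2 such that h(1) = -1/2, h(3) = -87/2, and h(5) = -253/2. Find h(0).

6

Forward differences of the values at t = 1, 3, 5:
  h  : -1/2  -87/2  -253/2
  Δ  : -43  -83
  Δ^2: -40
The second differences are constant, confirming degree 2.
Interpolating (Newton forward form) and evaluating at t = 0 gives h(0) = 6.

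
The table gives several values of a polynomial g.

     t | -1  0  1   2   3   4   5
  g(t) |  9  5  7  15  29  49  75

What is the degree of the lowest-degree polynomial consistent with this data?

2

Forward differences of the values at t = -1, 0, 1, 2, 3, 4, 5:
  g  : 9  5  7  15  29  49  75
  Δ  : -4  2  8  14  20  26
  Δ^2: 6  6  6  6  6
  Δ^3: 0  0  0  0
  Δ^4: 0  0  0
  Δ^5: 0  0
  Δ^6: 0
The second differences are constant (6) and nonzero, while all higher differences vanish, so the minimal degree is 2.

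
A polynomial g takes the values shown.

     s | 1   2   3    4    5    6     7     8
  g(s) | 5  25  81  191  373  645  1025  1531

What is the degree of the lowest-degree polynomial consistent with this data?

3

Forward differences of the values at s = 1, 2, 3, 4, 5, 6, 7, 8:
  g  : 5  25  81  191  373  645  1025  1531
  Δ  : 20  56  110  182  272  380  506
  Δ^2: 36  54  72  90  108  126
  Δ^3: 18  18  18  18  18
  Δ^4: 0  0  0  0
  Δ^5: 0  0  0
  Δ^6: 0  0
  Δ^7: 0
The third differences are constant (18) and nonzero, while all higher differences vanish, so the minimal degree is 3.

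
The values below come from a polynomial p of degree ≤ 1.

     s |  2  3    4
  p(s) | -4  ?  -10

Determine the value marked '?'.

-7

On equispaced nodes a degree-1 polynomial has vanishing second forward difference, so
  p(2) - 2·p(3) + p(4) = 0.
Substituting the known values and solving for p(3):
  -2·p(3) = 14
  p(3) = -7.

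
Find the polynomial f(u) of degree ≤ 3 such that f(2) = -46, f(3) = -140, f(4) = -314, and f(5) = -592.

f(u) = -4u^3 - 4u^2 + 2u - 2

Write f(u) = au^3 + bu^2 + cu + d. Substituting each data point gives a linear system:
  8a + 4b + 2c + d = -46
  27a + 9b + 3c + d = -140
  64a + 16b + 4c + d = -314
  125a + 25b + 5c + d = -592
Solving the system yields a = -4, b = -4, c = 2, d = -2.
So f(u) = -4u^3 - 4u^2 + 2u - 2.
Check: f(2) = -46. ✓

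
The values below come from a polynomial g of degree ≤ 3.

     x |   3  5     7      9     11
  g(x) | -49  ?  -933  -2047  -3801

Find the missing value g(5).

-315

The 4 known points determine the degree-3 polynomial uniquely.
Write g(x) = ax^3 + bx^2 + cx + d. Substituting each data point gives a linear system:
  27a + 9b + 3c + d = -49
  343a + 49b + 7c + d = -933
  729a + 81b + 9c + d = -2047
  1331a + 121b + 11c + d = -3801
Solving the system yields a = -3, b = 1, c = 6, d = 5.
So g(x) = -3x^3 + x^2 + 6x + 5.
Then g(5) = -315.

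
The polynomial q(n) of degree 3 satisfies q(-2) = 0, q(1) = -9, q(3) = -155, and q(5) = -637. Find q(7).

-1647

Write q(n) = an^3 + bn^2 + cn + d. Substituting each data point gives a linear system:
  -8a + 4b - 2c + d = 0
  a + b + c + d = -9
  27a + 9b + 3c + d = -155
  125a + 25b + 5c + d = -637
Solving the system yields a = -4, b = -6, c = 3, d = -2.
So q(n) = -4n^3 - 6n^2 + 3n - 2.
Then q(7) = -1647.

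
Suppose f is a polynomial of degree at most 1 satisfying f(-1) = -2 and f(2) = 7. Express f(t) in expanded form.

Using the Lagrange interpolation formula with nodes -1, 2:
  L_0(t) = (t - 2) / -3
  L_1(t) = (t + 1) / 3
Then f(t) = -2·L_0(t) + 7·L_1(t).
Expanding and collecting terms gives f(t) = 3t + 1.
Check: f(-1) = -2. ✓

f(t) = 3t + 1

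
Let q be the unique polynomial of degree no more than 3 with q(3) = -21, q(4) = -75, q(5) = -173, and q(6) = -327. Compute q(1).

3

Forward differences of the values at u = 3, 4, 5, 6:
  q  : -21  -75  -173  -327
  Δ  : -54  -98  -154
  Δ^2: -44  -56
  Δ^3: -12
The third differences are constant, confirming degree 3.
Interpolating (Newton forward form) and evaluating at u = 1 gives q(1) = 3.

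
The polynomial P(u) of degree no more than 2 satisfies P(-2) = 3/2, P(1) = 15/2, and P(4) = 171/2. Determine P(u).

Write P(u) = au^2 + bu + c. Substituting each data point gives a linear system:
  4a - 2b + c = 3/2
  a + b + c = 15/2
  16a + 4b + c = 171/2
Solving the system yields a = 4, b = 6, c = -5/2.
So P(u) = 4u^2 + 6u - 5/2.
Check: P(1) = 15/2. ✓

P(u) = 4u^2 + 6u - 5/2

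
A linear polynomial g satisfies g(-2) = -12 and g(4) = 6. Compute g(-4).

-18

Using the Lagrange interpolation formula with nodes -2, 4:
  L_0(s) = (s - 4) / -6
  L_1(s) = (s + 2) / 6
Then g(s) = -12·L_0(s) + 6·L_1(s).
Expanding and collecting terms gives g(s) = 3s - 6.
Evaluating at s = -4: g(-4) = -18.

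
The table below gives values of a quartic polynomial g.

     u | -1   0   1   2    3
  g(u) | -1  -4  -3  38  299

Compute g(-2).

114

Using the Lagrange interpolation formula with nodes -1, 0, 1, 2, 3:
  L_0(u) = u(u - 1)(u - 2)(u - 3) / 24
  L_1(u) = (u + 1)(u - 1)(u - 2)(u - 3) / -6
  L_2(u) = (u + 1)u(u - 2)(u - 3) / 4
  L_3(u) = (u + 1)u(u - 1)(u - 3) / -6
  L_4(u) = (u + 1)u(u - 1)(u - 2) / 24
Then g(u) = -1·L_0(u) - 4·L_1(u) - 3·L_2(u) + 38·L_3(u) + 299·L_4(u).
Expanding and collecting terms gives g(u) = 6u^4 - 6u^3 - 4u^2 + 5u - 4.
Evaluating at u = -2: g(-2) = 114.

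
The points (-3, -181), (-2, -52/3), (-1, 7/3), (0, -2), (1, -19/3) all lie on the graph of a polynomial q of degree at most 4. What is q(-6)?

-4176

Using the Lagrange interpolation formula with nodes -3, -2, -1, 0, 1:
  L_0(n) = (n + 2)(n + 1)n(n - 1) / 24
  L_1(n) = (n + 3)(n + 1)n(n - 1) / -6
  L_2(n) = (n + 3)(n + 2)n(n - 1) / 4
  L_3(n) = (n + 3)(n + 2)(n + 1)(n - 1) / -6
  L_4(n) = (n + 3)(n + 2)(n + 1)n / 24
Then q(n) = -181·L_0(n) - 52/3·L_1(n) + 7/3·L_2(n) - 2·L_3(n) - 19/3·L_4(n).
Expanding and collecting terms gives q(n) = -4n^4 - 4n^3 + 4n^2 - (1/3)n - 2.
Evaluating at n = -6: q(-6) = -4176.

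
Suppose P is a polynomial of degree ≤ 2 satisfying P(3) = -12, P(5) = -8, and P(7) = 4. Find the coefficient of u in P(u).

Write P(u) = au^2 + bu + c. Substituting each data point gives a linear system:
  9a + 3b + c = -12
  25a + 5b + c = -8
  49a + 7b + c = 4
Solving the system yields a = 1, b = -6, c = -3.
So P(u) = u² - 6u - 3.
The coefficient of u is -6.

-6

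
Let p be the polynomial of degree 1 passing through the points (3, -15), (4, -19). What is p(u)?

p(u) = -4u - 3

Using the Lagrange interpolation formula with nodes 3, 4:
  L_0(u) = (u - 4) / -1
  L_1(u) = (u - 3) / 1
Then p(u) = -15·L_0(u) - 19·L_1(u).
Expanding and collecting terms gives p(u) = -4u - 3.
Check: p(3) = -15. ✓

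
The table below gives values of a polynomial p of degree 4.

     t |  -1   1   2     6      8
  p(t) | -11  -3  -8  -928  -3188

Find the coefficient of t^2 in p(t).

-2

Write p(t) = at^4 + bt^3 + ct^2 + dt + e. Substituting each data point gives a linear system:
  a - b + c - d + e = -11
  a + b + c + d + e = -3
  16a + 8b + 4c + 2d + e = -8
  1296a + 216b + 36c + 6d + e = -928
  4096a + 512b + 64c + 8d + e = -3188
Solving the system yields a = -1, b = 2, c = -2, d = 2, e = -4.
So p(t) = -t^4 + 2t^3 - 2t^2 + 2t - 4.
The coefficient of t^2 is -2.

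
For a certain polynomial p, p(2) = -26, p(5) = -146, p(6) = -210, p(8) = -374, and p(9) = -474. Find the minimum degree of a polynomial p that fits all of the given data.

2

Divided differences on the nodes 2, 5, 6, 8, 9:
  order 0: -26  -146  -210  -374  -474
  order 1: -40  -64  -82  -100
  order 2: -6  -6  -6
  order 3: 0  0
  order 4: 0
The order-2 divided differences are all -6 (nonzero) and every higher order vanishes, so the data lies on a polynomial of degree exactly 2.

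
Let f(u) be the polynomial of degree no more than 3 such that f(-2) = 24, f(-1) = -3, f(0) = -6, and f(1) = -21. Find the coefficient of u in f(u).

-3

Write f(u) = au^3 + bu^2 + cu + d. Substituting each data point gives a linear system:
  -8a + 4b - 2c + d = 24
  -a + b - c + d = -3
  d = -6
  a + b + c + d = -21
Solving the system yields a = -6, b = -6, c = -3, d = -6.
So f(u) = -6u³ - 6u² - 3u - 6.
The coefficient of u is -3.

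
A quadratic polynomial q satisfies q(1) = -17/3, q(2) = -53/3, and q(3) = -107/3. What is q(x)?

Write q(x) = ax^2 + bx + c. Substituting each data point gives a linear system:
  a + b + c = -17/3
  4a + 2b + c = -53/3
  9a + 3b + c = -107/3
Solving the system yields a = -3, b = -3, c = 1/3.
So q(x) = -3x^2 - 3x + 1/3.
Check: q(3) = -107/3. ✓

q(x) = -3x^2 - 3x + 1/3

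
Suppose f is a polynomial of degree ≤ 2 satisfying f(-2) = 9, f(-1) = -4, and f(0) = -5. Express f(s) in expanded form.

Using the Lagrange interpolation formula with nodes -2, -1, 0:
  L_0(s) = (s + 1)s / 2
  L_1(s) = (s + 2)s / -1
  L_2(s) = (s + 2)(s + 1) / 2
Then f(s) = 9·L_0(s) - 4·L_1(s) - 5·L_2(s).
Expanding and collecting terms gives f(s) = 6s² + 5s - 5.
Check: f(0) = -5. ✓

f(s) = 6s^2 + 5s - 5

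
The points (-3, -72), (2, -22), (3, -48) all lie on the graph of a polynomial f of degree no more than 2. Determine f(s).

Write f(s) = as^2 + bs + c. Substituting each data point gives a linear system:
  9a - 3b + c = -72
  4a + 2b + c = -22
  9a + 3b + c = -48
Solving the system yields a = -6, b = 4, c = -6.
So f(s) = -6s^2 + 4s - 6.
Check: f(-3) = -72. ✓

f(s) = -6s^2 + 4s - 6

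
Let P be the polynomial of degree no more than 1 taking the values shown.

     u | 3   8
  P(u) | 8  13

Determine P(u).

P(u) = u + 5

Write P(u) = au + b. Substituting each data point gives a linear system:
  3a + b = 8
  8a + b = 13
Solving the system yields a = 1, b = 5.
So P(u) = u + 5.
Check: P(3) = 8. ✓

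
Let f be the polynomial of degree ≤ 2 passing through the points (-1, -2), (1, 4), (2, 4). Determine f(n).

f(n) = -n^2 + 3n + 2

Using the Lagrange interpolation formula with nodes -1, 1, 2:
  L_0(n) = (n - 1)(n - 2) / 6
  L_1(n) = (n + 1)(n - 2) / -2
  L_2(n) = (n + 1)(n - 1) / 3
Then f(n) = -2·L_0(n) + 4·L_1(n) + 4·L_2(n).
Expanding and collecting terms gives f(n) = -n² + 3n + 2.
Check: f(1) = 4. ✓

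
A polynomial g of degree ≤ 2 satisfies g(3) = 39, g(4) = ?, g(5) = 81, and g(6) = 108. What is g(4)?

58

The 3 known points determine the degree-2 polynomial uniquely.
Write g(u) = au^2 + bu + c. Substituting each data point gives a linear system:
  9a + 3b + c = 39
  25a + 5b + c = 81
  36a + 6b + c = 108
Solving the system yields a = 2, b = 5, c = 6.
So g(u) = 2u² + 5u + 6.
Then g(4) = 58.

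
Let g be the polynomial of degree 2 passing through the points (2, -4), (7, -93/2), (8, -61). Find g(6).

-34

Write g(x) = ax^2 + bx + c. Substituting each data point gives a linear system:
  4a + 2b + c = -4
  49a + 7b + c = -93/2
  64a + 8b + c = -61
Solving the system yields a = -1, b = 1/2, c = -1.
So g(x) = -x^2 + (1/2)x - 1.
Then g(6) = -34.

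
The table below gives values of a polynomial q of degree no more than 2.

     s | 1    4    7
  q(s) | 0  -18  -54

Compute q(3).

-10

Forward differences of the values at s = 1, 4, 7:
  q  : 0  -18  -54
  Δ  : -18  -36
  Δ^2: -18
The second differences are constant, confirming degree 2.
Interpolating (Newton forward form) and evaluating at s = 3 gives q(3) = -10.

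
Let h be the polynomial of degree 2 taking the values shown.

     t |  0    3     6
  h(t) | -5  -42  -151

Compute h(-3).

Using the Lagrange interpolation formula with nodes 0, 3, 6:
  L_0(t) = (t - 3)(t - 6) / 18
  L_1(t) = t(t - 6) / -9
  L_2(t) = t(t - 3) / 18
Then h(t) = -5·L_0(t) - 42·L_1(t) - 151·L_2(t).
Expanding and collecting terms gives h(t) = -4t² - (1/3)t - 5.
Evaluating at t = -3: h(-3) = -40.

-40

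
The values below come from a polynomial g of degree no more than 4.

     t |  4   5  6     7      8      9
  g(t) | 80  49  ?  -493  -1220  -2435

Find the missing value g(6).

The 5 known points determine the degree-4 polynomial uniquely.
Write g(t) = at^4 + bt^3 + ct^2 + dt + e. Substituting each data point gives a linear system:
  256a + 64b + 16c + 4d + e = 80
  625a + 125b + 25c + 5d + e = 49
  2401a + 343b + 49c + 7d + e = -493
  4096a + 512b + 64c + 8d + e = -1220
  6561a + 729b + 81c + 9d + e = -2435
Solving the system yields a = -1, b = 6, c = -3, d = -1, e = 4.
So g(t) = -t^4 + 6t^3 - 3t^2 - t + 4.
Then g(6) = -110.

-110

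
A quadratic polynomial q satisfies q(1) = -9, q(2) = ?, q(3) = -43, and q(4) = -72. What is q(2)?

-22

The 3 known points determine the degree-2 polynomial uniquely.
Write q(n) = an^2 + bn + c. Substituting each data point gives a linear system:
  a + b + c = -9
  9a + 3b + c = -43
  16a + 4b + c = -72
Solving the system yields a = -4, b = -1, c = -4.
So q(n) = -4n^2 - n - 4.
Then q(2) = -22.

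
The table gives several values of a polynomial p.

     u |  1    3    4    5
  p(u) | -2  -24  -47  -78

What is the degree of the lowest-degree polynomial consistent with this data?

Divided differences on the nodes 1, 3, 4, 5:
  order 0: -2  -24  -47  -78
  order 1: -11  -23  -31
  order 2: -4  -4
  order 3: 0
The order-2 divided differences are all -4 (nonzero) and every higher order vanishes, so the data lies on a polynomial of degree exactly 2.

2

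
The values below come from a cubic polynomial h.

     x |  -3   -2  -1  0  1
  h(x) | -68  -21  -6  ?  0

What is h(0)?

-5

On equispaced nodes a degree-3 polynomial has vanishing fourth forward difference, so
  h(-3) - 4·h(-2) + 6·h(-1) - 4·h(0) + h(1) = 0.
Substituting the known values and solving for h(0):
  -4·h(0) = 20
  h(0) = -5.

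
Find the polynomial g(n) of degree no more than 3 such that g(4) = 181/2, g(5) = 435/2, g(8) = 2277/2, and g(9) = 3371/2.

g(n) = 3n^3 - 6n^2 - 2n + 5/2

Write g(n) = an^3 + bn^2 + cn + d. Substituting each data point gives a linear system:
  64a + 16b + 4c + d = 181/2
  125a + 25b + 5c + d = 435/2
  512a + 64b + 8c + d = 2277/2
  729a + 81b + 9c + d = 3371/2
Solving the system yields a = 3, b = -6, c = -2, d = 5/2.
So g(n) = 3n^3 - 6n^2 - 2n + 5/2.
Check: g(4) = 181/2. ✓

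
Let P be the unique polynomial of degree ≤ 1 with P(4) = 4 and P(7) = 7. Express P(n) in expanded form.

P(n) = n

Write P(n) = an + b. Substituting each data point gives a linear system:
  4a + b = 4
  7a + b = 7
Solving the system yields a = 1, b = 0.
So P(n) = n.
Check: P(4) = 4. ✓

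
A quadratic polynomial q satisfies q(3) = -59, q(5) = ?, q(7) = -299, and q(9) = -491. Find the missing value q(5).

On equispaced nodes a degree-2 polynomial has vanishing third forward difference, so
  - q(3) + 3·q(5) - 3·q(7) + q(9) = 0.
Substituting the known values and solving for q(5):
  3·q(5) = -465
  q(5) = -155.

-155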